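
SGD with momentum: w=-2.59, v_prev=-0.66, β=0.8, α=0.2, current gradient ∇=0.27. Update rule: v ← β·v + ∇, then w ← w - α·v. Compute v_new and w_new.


v_new = 0.8·-0.66 + 0.27 = -0.528 + 0.27 = -0.258
w_new = -2.59 - 0.2·-0.258 = -2.59 + 0.0516 = -2.5384

v_new=-0.258, w_new=-2.5384


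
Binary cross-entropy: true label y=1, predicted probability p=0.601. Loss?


BCE = -[y·ln(p) + (1-y)·ln(1-p)]
= -1·ln(0.601) - 0
= -ln(0.601) = 0.5092

0.5092


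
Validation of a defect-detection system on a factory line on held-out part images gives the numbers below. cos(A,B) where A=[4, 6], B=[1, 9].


A·B = 4·1 + 6·9 = 58
‖A‖ = √52 = 7.2111, ‖B‖ = √82 = 9.0554
cos = 58/(√52·√82) = 58/√4264 = 0.8882

0.8882


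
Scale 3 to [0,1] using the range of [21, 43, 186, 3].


min=3, max=186
(3-3)/(186-3) = 0/183 = 0.0

0.0


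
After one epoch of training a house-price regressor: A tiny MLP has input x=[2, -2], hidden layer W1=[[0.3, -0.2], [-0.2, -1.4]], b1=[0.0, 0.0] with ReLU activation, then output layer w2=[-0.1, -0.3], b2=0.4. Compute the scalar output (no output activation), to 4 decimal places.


z1[0] = (0.3)·(2) + (-0.2)·(-2) + 0.0 = 1.0
z1[1] = (-0.2)·(2) + (-1.4)·(-2) + 0.0 = 2.4
h = ReLU(z1) = [1.0, 2.4]
output = (-0.1)·(1.0) + (-0.3)·(2.4) + 0.4 = -0.42

-0.42


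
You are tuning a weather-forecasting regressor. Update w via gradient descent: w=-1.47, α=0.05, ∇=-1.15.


w_new = w - α·∇
= -1.47 - 0.05·-1.15
= -1.47 + 0.0575
= -1.4125

-1.4125


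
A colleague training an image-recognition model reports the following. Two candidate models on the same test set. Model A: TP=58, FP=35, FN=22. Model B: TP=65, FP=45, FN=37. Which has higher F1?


Model A: P=58/93=0.6237, R=58/80=0.725, F1=2PR/(P+R)=2TP/(2TP+FP+FN)=116/173=0.6705
Model B: P=65/110=0.5909, R=65/102=0.6373, F1=2PR/(P+R)=2TP/(2TP+FP+FN)=130/212=0.6132
0.6705 > 0.6132 → Model A

Model A


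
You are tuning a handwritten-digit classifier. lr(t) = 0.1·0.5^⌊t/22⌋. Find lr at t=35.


n_drops = ⌊35/22⌋ = 1
lr = 0.1·0.5^1 = 0.1·0.5 = 0.05

0.05


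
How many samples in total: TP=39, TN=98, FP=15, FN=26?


Total = TP + TN + FP + FN
= 39 + 98 + 15 + 26
= 178
(Predicted positive: 54, predicted negative: 124)

178


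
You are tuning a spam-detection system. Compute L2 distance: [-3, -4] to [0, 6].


d = √((-3-0)² + (-4-6)²)
  = √(9 + 100)
  = √109 = 10.4403

10.4403


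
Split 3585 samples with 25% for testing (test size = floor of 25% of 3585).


Test = ⌊3585·25/100⌋ = 896
Train = 3585 - 896 = 2689

Train: 2689, Test: 896


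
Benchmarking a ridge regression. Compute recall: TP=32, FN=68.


Recall = TP/(TP+FN)
= 32/(32+68)
= 32/100 = 32.0%

32.0%


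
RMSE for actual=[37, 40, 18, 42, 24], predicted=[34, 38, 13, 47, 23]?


MSE = 64/5 = 12.8
RMSE = √(64/5) = 3.5777

3.5777


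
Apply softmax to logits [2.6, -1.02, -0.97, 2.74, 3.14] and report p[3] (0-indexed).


Exponentials: e^2.6=13.4637, e^-1.02=0.3606, e^-0.97=0.3791, e^2.74=15.487, e^3.14=23.1039
Sum = 52.7943
Softmax = [0.255, 0.0068, 0.0072, 0.2933, 0.4376]
p[3] = 15.487/52.7943 = 0.2933

0.2933


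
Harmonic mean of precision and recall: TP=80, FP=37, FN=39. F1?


Precision = 80/117 = 0.6838
Recall = 80/119 = 0.6723
F1 = 2·P·R/(P+R) = 2·TP/(2·TP+FP+FN) = 160/(160+37+39) = 160/236 = 0.678

0.678


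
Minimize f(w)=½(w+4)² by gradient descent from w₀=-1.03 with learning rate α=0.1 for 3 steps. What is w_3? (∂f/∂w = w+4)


step 1: grad = -1.03+4 = 2.97; w = -1.03 - 0.1·(2.97) = -1.327
step 2: grad = -1.327+4 = 2.673; w = -1.327 - 0.1·(2.673) = -1.5943
step 3: grad = -1.5943+4 = 2.4057; w = -1.5943 - 0.1·(2.4057) = -1.83487

-1.83487


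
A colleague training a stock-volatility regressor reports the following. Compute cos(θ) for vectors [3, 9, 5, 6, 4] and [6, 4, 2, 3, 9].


A·B = 3·6 + 9·4 + 5·2 + 6·3 + 4·9 = 118
‖A‖ = √167 = 12.9228, ‖B‖ = √146 = 12.083
cos = 118/(√167·√146) = 118/√24382 = 0.7557

0.7557


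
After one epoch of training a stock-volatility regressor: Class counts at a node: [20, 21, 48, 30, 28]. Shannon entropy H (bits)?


Probabilities: [20/147, 21/147, 48/147, 30/147, 28/147] ≈ [0.1361, 0.1429, 0.3265, 0.2041, 0.1905]
H = -((20/147)·log₂(20/147) + (21/147)·log₂(21/147) + (48/147)·log₂(48/147) + (30/147)·log₂(30/147) + (28/147)·log₂(28/147))
  = 2.2434 bits

2.2434 bits


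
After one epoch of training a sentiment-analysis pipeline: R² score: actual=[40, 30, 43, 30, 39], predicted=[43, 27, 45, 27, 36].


ȳ = 36.4
SS_res = Σ(y-ŷ)² = 40
SS_tot = Σ(y-ȳ)² = 145.2
R² = 1 - SS_res/SS_tot = 1 - 0.2755 = 0.7245

0.7245


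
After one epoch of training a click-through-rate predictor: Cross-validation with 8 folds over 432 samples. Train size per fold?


Fold size = 432/8 = 54
Training per fold = 432 - 54 = 378

378


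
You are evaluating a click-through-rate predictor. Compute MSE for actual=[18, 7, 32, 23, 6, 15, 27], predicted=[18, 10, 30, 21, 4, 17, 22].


Squared errors: (18-18)²=0, (7-10)²=9, (32-30)²=4, (23-21)²=4, (6-4)²=4, (15-17)²=4, (27-22)²=25
Sum = 50
MSE = 50/7 = 50/7

50/7


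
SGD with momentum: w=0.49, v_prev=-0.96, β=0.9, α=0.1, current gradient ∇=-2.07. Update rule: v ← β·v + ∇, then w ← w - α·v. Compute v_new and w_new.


v_new = 0.9·-0.96 - 2.07 = -0.864 - 2.07 = -2.934
w_new = 0.49 - 0.1·-2.934 = 0.49 + 0.2934 = 0.7834

v_new=-2.934, w_new=0.7834


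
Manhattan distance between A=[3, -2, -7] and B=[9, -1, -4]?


d = |3-9| + |-2+ 1| + |-7+ 4|
  = 6 + 1 + 3
  = 10

10


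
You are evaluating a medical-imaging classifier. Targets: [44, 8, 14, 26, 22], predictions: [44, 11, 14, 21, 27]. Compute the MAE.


Absolute errors: |44-44|=0, |8-11|=3, |14-14|=0, |26-21|=5, |22-27|=5
Sum = 13
MAE = 13/5 = 13/5

13/5


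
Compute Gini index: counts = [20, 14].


Probabilities: [20/34, 14/34] ≈ [0.5882, 0.4118]
Σpᵢ² = (400 + 196)/34² = 596/1156
Gini = 1 - Σpᵢ² = 1 - 596/1156 = 0.4844

0.4844


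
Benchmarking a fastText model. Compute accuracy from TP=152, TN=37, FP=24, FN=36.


Accuracy = (TP+TN)/(TP+TN+FP+FN)
= (152+37)/(249)
= 189/249 = 75.9%

75.9%


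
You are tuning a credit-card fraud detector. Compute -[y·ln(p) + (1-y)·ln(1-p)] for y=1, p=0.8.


BCE = -[y·ln(p) + (1-y)·ln(1-p)]
= -1·ln(0.8) - 0
= -ln(0.8) = 0.2231

0.2231


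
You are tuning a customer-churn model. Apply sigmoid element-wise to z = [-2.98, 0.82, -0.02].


σ(-2.98) = 1/(1+e^2.98) = 0.0483
σ(0.82) = 1/(1+e^-0.82) = 0.6942
σ(-0.02) = 1/(1+e^0.02) = 0.495
result = [0.0483, 0.6942, 0.495]

[0.0483, 0.6942, 0.495]


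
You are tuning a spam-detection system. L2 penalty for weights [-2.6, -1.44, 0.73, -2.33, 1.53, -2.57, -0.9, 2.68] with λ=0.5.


‖w‖₂² = (-2.6)² + (-1.44)² + (0.73)² + (-2.33)² + (1.53)² + (-2.57)² + (-0.9)² + (2.68)²
     = 6.76 + 2.0736 + 0.5329 + 5.4289 + 2.3409 + 6.6049 + 0.81 + 7.1824
     = 31.7336
λ·‖w‖₂² = 0.5·31.7336 = 15.8668

15.8668


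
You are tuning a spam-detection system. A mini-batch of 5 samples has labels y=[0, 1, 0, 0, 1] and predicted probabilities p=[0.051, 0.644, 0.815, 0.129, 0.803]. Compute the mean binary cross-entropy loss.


L[0] = -ln(1-0.051) = -ln(0.949) = 0.0523
L[1] = -ln(0.644) = 0.4401
L[2] = -ln(1-0.815) = -ln(0.185) = 1.6874
L[3] = -ln(1-0.129) = -ln(0.871) = 0.1381
L[4] = -ln(0.803) = 0.2194
mean = (0.0523 + 0.4401 + 1.6874 + 0.1381 + 0.2194)/5 = 0.5075

0.5075


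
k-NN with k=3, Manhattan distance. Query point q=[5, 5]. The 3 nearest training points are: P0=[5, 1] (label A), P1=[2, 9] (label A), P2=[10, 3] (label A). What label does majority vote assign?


d(q,P0) = 4  (label A)
d(q,P1) = 7  (label A)
d(q,P2) = 7  (label A)
Votes: A=3, B=0
Majority → A

A


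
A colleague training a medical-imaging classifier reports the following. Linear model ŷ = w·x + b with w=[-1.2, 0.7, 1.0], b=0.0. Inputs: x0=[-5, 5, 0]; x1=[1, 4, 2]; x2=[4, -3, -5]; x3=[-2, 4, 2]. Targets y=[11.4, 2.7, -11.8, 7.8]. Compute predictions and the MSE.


ŷ0 = (-1.2)·(-5) + (0.7)·(5) + (1.0)·(0) + 0.0 = 9.5
ŷ1 = (-1.2)·(1) + (0.7)·(4) + (1.0)·(2) + 0.0 = 3.6
ŷ2 = (-1.2)·(4) + (0.7)·(-3) + (1.0)·(-5) + 0.0 = -11.9
ŷ3 = (-1.2)·(-2) + (0.7)·(4) + (1.0)·(2) + 0.0 = 7.2
errors² = [3.61, 0.81, 0.01, 0.36]
MSE = 4.7900/4 = 1.1975

1.1975


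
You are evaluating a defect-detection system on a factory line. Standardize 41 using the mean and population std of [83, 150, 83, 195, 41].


μ = 110.4, σ = 54.8511
z = (41 - 110.4)/54.8511 = -1.2652

-1.2652


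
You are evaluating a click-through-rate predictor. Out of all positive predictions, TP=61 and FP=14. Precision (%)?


Precision = TP/(TP+FP)
= 61/(61+14)
= 61/75 = 81.33%

81.33%


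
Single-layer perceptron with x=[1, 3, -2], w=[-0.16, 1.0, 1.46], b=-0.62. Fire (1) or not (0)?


z = (1)·(-0.16) + (3)·(1.0) + (-2)·(1.46) - 0.62
  = -0.7
step(z) = 0 (z<0)

0


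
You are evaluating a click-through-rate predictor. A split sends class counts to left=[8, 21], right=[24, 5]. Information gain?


Parent = [32, 26], H_parent = 0.9923
H_left = 0.8498 (n=29), H_right = 0.6632 (n=29)
H_children = (29/58)·0.8498 + (29/58)·0.6632 = 0.7565
IG = 0.9923 - 0.7565 = 0.2358

0.2358


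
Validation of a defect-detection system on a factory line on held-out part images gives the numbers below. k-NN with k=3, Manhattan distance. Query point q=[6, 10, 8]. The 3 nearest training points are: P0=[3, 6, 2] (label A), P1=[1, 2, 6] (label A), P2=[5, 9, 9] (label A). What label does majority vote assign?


d(q,P0) = 13  (label A)
d(q,P1) = 15  (label A)
d(q,P2) = 3  (label A)
Votes: A=3, B=0
Majority → A

A


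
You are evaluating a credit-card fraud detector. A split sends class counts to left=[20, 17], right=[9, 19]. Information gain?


Parent = [29, 36], H_parent = 0.9916
H_left = 0.9953 (n=37), H_right = 0.9059 (n=28)
H_children = (37/65)·0.9953 + (28/65)·0.9059 = 0.9568
IG = 0.9916 - 0.9568 = 0.0348

0.0348


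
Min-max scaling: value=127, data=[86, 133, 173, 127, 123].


min=86, max=173
(127-86)/(173-86) = 41/87 = 0.4713

0.4713


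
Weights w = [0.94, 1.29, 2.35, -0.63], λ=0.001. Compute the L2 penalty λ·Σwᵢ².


‖w‖₂² = (0.94)² + (1.29)² + (2.35)² + (-0.63)²
     = 0.8836 + 1.6641 + 5.5225 + 0.3969
     = 8.4671
λ·‖w‖₂² = 0.001·8.4671 = 0.008467

0.008467


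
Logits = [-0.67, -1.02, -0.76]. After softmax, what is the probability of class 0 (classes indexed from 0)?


Exponentials: e^-0.67=0.5117, e^-1.02=0.3606, e^-0.76=0.4677
Sum = 1.34
Softmax = [0.3819, 0.2691, 0.349]
p[0] = 0.5117/1.34 = 0.3819

0.3819


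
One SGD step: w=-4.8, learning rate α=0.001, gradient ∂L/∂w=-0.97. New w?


w_new = w - α·∇
= -4.8 - 0.001·-0.97
= -4.8 + 0.00097
= -4.79903

-4.79903


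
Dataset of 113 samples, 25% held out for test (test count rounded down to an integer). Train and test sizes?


Test = ⌊113·25/100⌋ = 28
Train = 113 - 28 = 85

Train: 85, Test: 28


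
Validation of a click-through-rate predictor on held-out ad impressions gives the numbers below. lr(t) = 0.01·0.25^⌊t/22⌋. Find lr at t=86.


n_drops = ⌊86/22⌋ = 3
lr = 0.01·0.25^3 = 0.01·0.015625 = 0.00015625

0.00015625


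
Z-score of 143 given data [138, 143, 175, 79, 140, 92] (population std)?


μ = 127.8333, σ = 32.5956
z = (143 - 127.8333)/32.5956 = 0.4653

0.4653


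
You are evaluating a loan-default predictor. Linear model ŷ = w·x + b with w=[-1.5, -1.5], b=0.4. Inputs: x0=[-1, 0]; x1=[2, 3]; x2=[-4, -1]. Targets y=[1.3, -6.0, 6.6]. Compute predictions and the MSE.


ŷ0 = (-1.5)·(-1) + (-1.5)·(0) + 0.4 = 1.9
ŷ1 = (-1.5)·(2) + (-1.5)·(3) + 0.4 = -7.1
ŷ2 = (-1.5)·(-4) + (-1.5)·(-1) + 0.4 = 7.9
errors² = [0.36, 1.21, 1.69]
MSE = 3.2600/3 = 1.0867

1.0867


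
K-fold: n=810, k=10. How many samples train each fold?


Fold size = 810/10 = 81
Training per fold = 810 - 81 = 729

729


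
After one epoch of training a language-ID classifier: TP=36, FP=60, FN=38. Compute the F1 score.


Precision = 36/96 = 0.375
Recall = 36/74 = 0.4865
F1 = 2·P·R/(P+R) = 2·TP/(2·TP+FP+FN) = 72/(72+60+38) = 72/170 = 0.4235

0.4235


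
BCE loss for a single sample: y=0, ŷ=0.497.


BCE = -[y·ln(p) + (1-y)·ln(1-p)]
= -0 - 1·ln(1-0.497)
= -ln(0.503) = 0.6872

0.6872


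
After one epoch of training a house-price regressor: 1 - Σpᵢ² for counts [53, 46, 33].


Probabilities: [53/132, 46/132, 33/132] ≈ [0.4015, 0.3485, 0.25]
Σpᵢ² = (2809 + 2116 + 1089)/132² = 6014/17424
Gini = 1 - Σpᵢ² = 1 - 6014/17424 = 0.6548

0.6548


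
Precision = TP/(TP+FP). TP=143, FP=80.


Precision = TP/(TP+FP)
= 143/(143+80)
= 143/223 = 64.13%

64.13%


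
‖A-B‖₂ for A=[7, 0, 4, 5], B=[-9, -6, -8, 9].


d = √((7+ 9)² + (0+ 6)² + (4+ 8)² + (5-9)²)
  = √(256 + 36 + 144 + 16)
  = √452 = 21.2603

21.2603


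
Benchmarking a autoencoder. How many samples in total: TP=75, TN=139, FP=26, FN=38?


Total = TP + TN + FP + FN
= 75 + 139 + 26 + 38
= 278
(Predicted positive: 101, predicted negative: 177)

278


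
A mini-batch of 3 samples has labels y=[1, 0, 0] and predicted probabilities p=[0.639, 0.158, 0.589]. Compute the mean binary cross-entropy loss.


L[0] = -ln(0.639) = 0.4479
L[1] = -ln(1-0.158) = -ln(0.842) = 0.172
L[2] = -ln(1-0.589) = -ln(0.411) = 0.8892
mean = (0.4479 + 0.172 + 0.8892)/3 = 0.503

0.503


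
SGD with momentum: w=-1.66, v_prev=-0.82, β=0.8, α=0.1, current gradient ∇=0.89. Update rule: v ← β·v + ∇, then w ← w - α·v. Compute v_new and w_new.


v_new = 0.8·-0.82 + 0.89 = -0.656 + 0.89 = 0.234
w_new = -1.66 - 0.1·0.234 = -1.66 - 0.0234 = -1.6834

v_new=0.234, w_new=-1.6834


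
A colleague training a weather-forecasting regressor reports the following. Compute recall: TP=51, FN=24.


Recall = TP/(TP+FN)
= 51/(51+24)
= 51/75 = 68.0%

68.0%


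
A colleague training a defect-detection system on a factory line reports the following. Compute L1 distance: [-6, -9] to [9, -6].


d = |-6-9| + |-9+ 6|
  = 15 + 3
  = 18

18


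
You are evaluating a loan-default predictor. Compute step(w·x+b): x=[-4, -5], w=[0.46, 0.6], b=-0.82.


z = (-4)·(0.46) + (-5)·(0.6) - 0.82
  = -5.66
step(z) = 0 (z<0)

0


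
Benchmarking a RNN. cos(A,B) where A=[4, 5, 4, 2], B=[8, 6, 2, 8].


A·B = 4·8 + 5·6 + 4·2 + 2·8 = 86
‖A‖ = √61 = 7.8102, ‖B‖ = √168 = 12.9615
cos = 86/(√61·√168) = 86/√10248 = 0.8495

0.8495


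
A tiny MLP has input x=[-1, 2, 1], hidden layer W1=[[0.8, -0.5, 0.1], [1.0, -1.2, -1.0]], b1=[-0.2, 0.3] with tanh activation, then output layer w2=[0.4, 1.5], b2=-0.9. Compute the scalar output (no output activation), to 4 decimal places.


z1[0] = (0.8)·(-1) + (-0.5)·(2) + (0.1)·(1) - 0.2 = -1.9
z1[1] = (1.0)·(-1) + (-1.2)·(2) + (-1.0)·(1) + 0.3 = -4.1
h = tanh(z1) = [-0.9562, -0.9995]
output = (0.4)·(-0.9562) + (1.5)·(-0.9995) - 0.9 = -2.7817

-2.7817


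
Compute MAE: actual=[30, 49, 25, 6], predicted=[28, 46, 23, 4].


Absolute errors: |30-28|=2, |49-46|=3, |25-23|=2, |6-4|=2
Sum = 9
MAE = 9/4 = 9/4

9/4


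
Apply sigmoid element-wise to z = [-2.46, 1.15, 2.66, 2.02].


σ(-2.46) = 1/(1+e^2.46) = 0.0787
σ(1.15) = 1/(1+e^-1.15) = 0.7595
σ(2.66) = 1/(1+e^-2.66) = 0.9346
σ(2.02) = 1/(1+e^-2.02) = 0.8829
result = [0.0787, 0.7595, 0.9346, 0.8829]

[0.0787, 0.7595, 0.9346, 0.8829]


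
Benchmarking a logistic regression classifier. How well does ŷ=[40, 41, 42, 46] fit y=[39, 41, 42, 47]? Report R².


ȳ = 42.25
SS_res = Σ(y-ŷ)² = 2
SS_tot = Σ(y-ȳ)² = 34.75
R² = 1 - SS_res/SS_tot = 1 - 0.0576 = 0.9424

0.9424


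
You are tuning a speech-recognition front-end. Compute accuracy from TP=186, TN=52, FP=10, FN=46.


Accuracy = (TP+TN)/(TP+TN+FP+FN)
= (186+52)/(294)
= 238/294 = 80.95%

80.95%


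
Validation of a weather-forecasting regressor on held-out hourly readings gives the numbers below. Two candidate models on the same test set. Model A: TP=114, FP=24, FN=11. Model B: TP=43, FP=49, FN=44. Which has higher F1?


Model A: P=114/138=0.8261, R=114/125=0.912, F1=2PR/(P+R)=2TP/(2TP+FP+FN)=228/263=0.8669
Model B: P=43/92=0.4674, R=43/87=0.4943, F1=2PR/(P+R)=2TP/(2TP+FP+FN)=86/179=0.4804
0.8669 > 0.4804 → Model A

Model A


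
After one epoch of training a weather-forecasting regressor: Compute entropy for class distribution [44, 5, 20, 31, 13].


Probabilities: [44/113, 5/113, 20/113, 31/113, 13/113] ≈ [0.3894, 0.0442, 0.177, 0.2743, 0.115]
H = -((44/113)·log₂(44/113) + (5/113)·log₂(5/113) + (20/113)·log₂(20/113) + (31/113)·log₂(31/113) + (13/113)·log₂(13/113))
  = 2.0419 bits

2.0419 bits


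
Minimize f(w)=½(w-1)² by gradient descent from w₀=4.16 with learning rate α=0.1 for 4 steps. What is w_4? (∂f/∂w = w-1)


step 1: grad = 4.16-1 = 3.16; w = 4.16 - 0.1·(3.16) = 3.844
step 2: grad = 3.844-1 = 2.844; w = 3.844 - 0.1·(2.844) = 3.5596
step 3: grad = 3.5596-1 = 2.5596; w = 3.5596 - 0.1·(2.5596) = 3.30364
step 4: grad = 3.30364-1 = 2.30364; w = 3.30364 - 0.1·(2.30364) = 3.073276

3.073276


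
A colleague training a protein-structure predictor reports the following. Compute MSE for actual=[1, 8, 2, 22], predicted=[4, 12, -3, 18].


Squared errors: (1-4)²=9, (8-12)²=16, (2+ 3)²=25, (22-18)²=16
Sum = 66
MSE = 66/4 = 33/2

33/2


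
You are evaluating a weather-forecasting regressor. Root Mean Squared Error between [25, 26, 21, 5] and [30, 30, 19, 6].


MSE = 46/4 = 11.5
RMSE = √(46/4) = 3.3912

3.3912


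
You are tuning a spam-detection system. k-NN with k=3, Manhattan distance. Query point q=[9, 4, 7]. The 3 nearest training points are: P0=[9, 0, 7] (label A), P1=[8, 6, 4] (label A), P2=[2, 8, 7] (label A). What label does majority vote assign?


d(q,P0) = 4  (label A)
d(q,P1) = 6  (label A)
d(q,P2) = 11  (label A)
Votes: A=3, B=0
Majority → A

A


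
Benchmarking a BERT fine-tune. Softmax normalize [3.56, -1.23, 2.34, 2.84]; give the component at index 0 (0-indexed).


Exponentials: e^3.56=35.1632, e^-1.23=0.2923, e^2.34=10.3812, e^2.84=17.1158
Sum = 62.9525
Softmax = [0.5586, 0.0046, 0.1649, 0.2719]
p[0] = 35.1632/62.9525 = 0.5586

0.5586


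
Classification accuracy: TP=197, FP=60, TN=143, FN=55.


Accuracy = (TP+TN)/(TP+TN+FP+FN)
= (197+143)/(455)
= 340/455 = 74.73%

74.73%


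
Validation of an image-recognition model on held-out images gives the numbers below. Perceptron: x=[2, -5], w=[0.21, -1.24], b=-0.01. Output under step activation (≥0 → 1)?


z = (2)·(0.21) + (-5)·(-1.24) - 0.01
  = 6.61
step(z) = 1 (z≥0)

1


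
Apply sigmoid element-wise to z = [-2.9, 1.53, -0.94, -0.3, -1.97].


σ(-2.9) = 1/(1+e^2.9) = 0.0522
σ(1.53) = 1/(1+e^-1.53) = 0.822
σ(-0.94) = 1/(1+e^0.94) = 0.2809
σ(-0.3) = 1/(1+e^0.3) = 0.4256
σ(-1.97) = 1/(1+e^1.97) = 0.1224
result = [0.0522, 0.822, 0.2809, 0.4256, 0.1224]

[0.0522, 0.822, 0.2809, 0.4256, 0.1224]


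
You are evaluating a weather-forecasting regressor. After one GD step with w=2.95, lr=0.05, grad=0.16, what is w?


w_new = w - α·∇
= 2.95 - 0.05·0.16
= 2.95 - 0.008
= 2.942

2.942


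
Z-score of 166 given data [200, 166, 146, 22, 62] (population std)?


μ = 119.2, σ = 66.5685
z = (166 - 119.2)/66.5685 = 0.703

0.703


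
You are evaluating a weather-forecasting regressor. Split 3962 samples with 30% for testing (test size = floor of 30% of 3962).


Test = ⌊3962·30/100⌋ = 1188
Train = 3962 - 1188 = 2774

Train: 2774, Test: 1188


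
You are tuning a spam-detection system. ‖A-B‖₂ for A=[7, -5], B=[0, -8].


d = √((7-0)² + (-5+ 8)²)
  = √(49 + 9)
  = √58 = 7.6158

7.6158


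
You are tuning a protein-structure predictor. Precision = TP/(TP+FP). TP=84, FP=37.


Precision = TP/(TP+FP)
= 84/(84+37)
= 84/121 = 69.42%

69.42%


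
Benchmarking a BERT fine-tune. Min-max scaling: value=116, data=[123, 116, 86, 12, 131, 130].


min=12, max=131
(116-12)/(131-12) = 104/119 = 0.8739

0.8739


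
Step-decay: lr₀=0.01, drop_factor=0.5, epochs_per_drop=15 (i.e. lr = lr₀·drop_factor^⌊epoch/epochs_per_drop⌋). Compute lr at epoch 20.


n_drops = ⌊20/15⌋ = 1
lr = 0.01·0.5^1 = 0.01·0.5 = 0.005

0.005


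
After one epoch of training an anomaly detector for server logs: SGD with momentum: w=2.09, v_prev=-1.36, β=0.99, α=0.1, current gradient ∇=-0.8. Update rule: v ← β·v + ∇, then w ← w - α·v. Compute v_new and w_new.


v_new = 0.99·-1.36 - 0.8 = -1.3464 - 0.8 = -2.1464
w_new = 2.09 - 0.1·-2.1464 = 2.09 + 0.21464 = 2.30464

v_new=-2.1464, w_new=2.30464


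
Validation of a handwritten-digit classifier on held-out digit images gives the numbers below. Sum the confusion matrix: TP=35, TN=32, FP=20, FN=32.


Total = TP + TN + FP + FN
= 35 + 32 + 20 + 32
= 119
(Predicted positive: 55, predicted negative: 64)

119


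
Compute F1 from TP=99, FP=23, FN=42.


Precision = 99/122 = 0.8115
Recall = 99/141 = 0.7021
F1 = 2·P·R/(P+R) = 2·TP/(2·TP+FP+FN) = 198/(198+23+42) = 198/263 = 0.7529

0.7529


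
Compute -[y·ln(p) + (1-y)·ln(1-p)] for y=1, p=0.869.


BCE = -[y·ln(p) + (1-y)·ln(1-p)]
= -1·ln(0.869) - 0
= -ln(0.869) = 0.1404

0.1404


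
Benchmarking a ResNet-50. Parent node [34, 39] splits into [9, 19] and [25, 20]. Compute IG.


Parent = [34, 39], H_parent = 0.9966
H_left = 0.9059 (n=28), H_right = 0.9911 (n=45)
H_children = (28/73)·0.9059 + (45/73)·0.9911 = 0.9584
IG = 0.9966 - 0.9584 = 0.0382

0.0382


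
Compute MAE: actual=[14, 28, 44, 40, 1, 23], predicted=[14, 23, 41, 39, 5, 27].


Absolute errors: |14-14|=0, |28-23|=5, |44-41|=3, |40-39|=1, |1-5|=4, |23-27|=4
Sum = 17
MAE = 17/6 = 17/6

17/6


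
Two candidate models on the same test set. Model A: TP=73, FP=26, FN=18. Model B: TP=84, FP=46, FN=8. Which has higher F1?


Model A: P=73/99=0.7374, R=73/91=0.8022, F1=2PR/(P+R)=2TP/(2TP+FP+FN)=146/190=0.7684
Model B: P=84/130=0.6462, R=84/92=0.913, F1=2PR/(P+R)=2TP/(2TP+FP+FN)=168/222=0.7568
0.7684 > 0.7568 → Model A

Model A


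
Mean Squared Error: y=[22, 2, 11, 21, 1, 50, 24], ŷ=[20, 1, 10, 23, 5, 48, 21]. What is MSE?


Squared errors: (22-20)²=4, (2-1)²=1, (11-10)²=1, (21-23)²=4, (1-5)²=16, (50-48)²=4, (24-21)²=9
Sum = 39
MSE = 39/7 = 39/7

39/7


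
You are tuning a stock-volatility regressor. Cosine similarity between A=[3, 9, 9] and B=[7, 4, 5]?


A·B = 3·7 + 9·4 + 9·5 = 102
‖A‖ = √171 = 13.0767, ‖B‖ = √90 = 9.4868
cos = 102/(√171·√90) = 102/√15390 = 0.8222

0.8222


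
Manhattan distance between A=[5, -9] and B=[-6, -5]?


d = |5+ 6| + |-9+ 5|
  = 11 + 4
  = 15

15


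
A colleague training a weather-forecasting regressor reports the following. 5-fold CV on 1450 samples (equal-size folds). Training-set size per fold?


Fold size = 1450/5 = 290
Training per fold = 1450 - 290 = 1160

1160


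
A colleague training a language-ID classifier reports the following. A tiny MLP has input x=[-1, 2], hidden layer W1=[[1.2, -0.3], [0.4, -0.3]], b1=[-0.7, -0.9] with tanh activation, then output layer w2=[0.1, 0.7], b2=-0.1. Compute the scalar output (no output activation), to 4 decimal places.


z1[0] = (1.2)·(-1) + (-0.3)·(2) - 0.7 = -2.5
z1[1] = (0.4)·(-1) + (-0.3)·(2) - 0.9 = -1.9
h = tanh(z1) = [-0.9866, -0.9562]
output = (0.1)·(-0.9866) + (0.7)·(-0.9562) - 0.1 = -0.868

-0.868


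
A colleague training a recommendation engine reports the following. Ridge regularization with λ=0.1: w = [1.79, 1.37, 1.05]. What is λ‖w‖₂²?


‖w‖₂² = (1.79)² + (1.37)² + (1.05)²
     = 3.2041 + 1.8769 + 1.1025
     = 6.1835
λ·‖w‖₂² = 0.1·6.1835 = 0.61835

0.61835


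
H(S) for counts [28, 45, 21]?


Probabilities: [28/94, 45/94, 21/94] ≈ [0.2979, 0.4787, 0.2234]
H = -((28/94)·log₂(28/94) + (45/94)·log₂(45/94) + (21/94)·log₂(21/94))
  = 1.5123 bits

1.5123 bits


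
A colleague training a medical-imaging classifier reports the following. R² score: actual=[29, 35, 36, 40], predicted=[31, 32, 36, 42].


ȳ = 35
SS_res = Σ(y-ŷ)² = 17
SS_tot = Σ(y-ȳ)² = 62
R² = 1 - SS_res/SS_tot = 1 - 0.2742 = 0.7258

0.7258


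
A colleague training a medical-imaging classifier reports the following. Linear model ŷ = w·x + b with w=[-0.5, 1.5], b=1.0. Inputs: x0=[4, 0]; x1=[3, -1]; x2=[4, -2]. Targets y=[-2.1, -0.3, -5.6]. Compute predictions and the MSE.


ŷ0 = (-0.5)·(4) + (1.5)·(0) + 1.0 = -1.0
ŷ1 = (-0.5)·(3) + (1.5)·(-1) + 1.0 = -2.0
ŷ2 = (-0.5)·(4) + (1.5)·(-2) + 1.0 = -4.0
errors² = [1.21, 2.89, 2.56]
MSE = 6.6600/3 = 2.22

2.22


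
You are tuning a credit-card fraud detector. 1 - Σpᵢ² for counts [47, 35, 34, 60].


Probabilities: [47/176, 35/176, 34/176, 60/176] ≈ [0.267, 0.1989, 0.1932, 0.3409]
Σpᵢ² = (2209 + 1225 + 1156 + 3600)/176² = 8190/30976
Gini = 1 - Σpᵢ² = 1 - 8190/30976 = 0.7356

0.7356


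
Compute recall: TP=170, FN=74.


Recall = TP/(TP+FN)
= 170/(170+74)
= 170/244 = 69.67%

69.67%


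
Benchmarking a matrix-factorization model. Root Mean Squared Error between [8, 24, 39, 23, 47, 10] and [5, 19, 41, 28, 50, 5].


MSE = 97/6 = 16.1667
RMSE = √(97/6) = 4.0208

4.0208


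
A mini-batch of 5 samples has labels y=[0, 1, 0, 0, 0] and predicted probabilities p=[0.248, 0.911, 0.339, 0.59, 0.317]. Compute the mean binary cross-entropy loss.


L[0] = -ln(1-0.248) = -ln(0.752) = 0.285
L[1] = -ln(0.911) = 0.0932
L[2] = -ln(1-0.339) = -ln(0.661) = 0.414
L[3] = -ln(1-0.59) = -ln(0.41) = 0.8916
L[4] = -ln(1-0.317) = -ln(0.683) = 0.3813
mean = (0.285 + 0.0932 + 0.414 + 0.8916 + 0.3813)/5 = 0.413

0.413


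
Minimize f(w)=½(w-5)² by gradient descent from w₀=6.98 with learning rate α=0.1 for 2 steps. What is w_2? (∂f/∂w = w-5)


step 1: grad = 6.98-5 = 1.98; w = 6.98 - 0.1·(1.98) = 6.782
step 2: grad = 6.782-5 = 1.782; w = 6.782 - 0.1·(1.782) = 6.6038

6.6038


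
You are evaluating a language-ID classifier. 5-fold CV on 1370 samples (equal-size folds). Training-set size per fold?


Fold size = 1370/5 = 274
Training per fold = 1370 - 274 = 1096

1096


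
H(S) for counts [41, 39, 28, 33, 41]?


Probabilities: [41/182, 39/182, 28/182, 33/182, 41/182] ≈ [0.2253, 0.2143, 0.1538, 0.1813, 0.2253]
H = -((41/182)·log₂(41/182) + (39/182)·log₂(39/182) + (28/182)·log₂(28/182) + (33/182)·log₂(33/182) + (41/182)·log₂(41/182))
  = 2.3071 bits

2.3071 bits


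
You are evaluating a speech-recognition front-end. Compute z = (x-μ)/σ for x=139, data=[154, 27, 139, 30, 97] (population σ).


μ = 89.4, σ = 53.1285
z = (139 - 89.4)/53.1285 = 0.9336

0.9336


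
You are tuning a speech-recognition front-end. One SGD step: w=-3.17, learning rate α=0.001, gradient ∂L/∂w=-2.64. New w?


w_new = w - α·∇
= -3.17 - 0.001·-2.64
= -3.17 + 0.00264
= -3.16736

-3.16736


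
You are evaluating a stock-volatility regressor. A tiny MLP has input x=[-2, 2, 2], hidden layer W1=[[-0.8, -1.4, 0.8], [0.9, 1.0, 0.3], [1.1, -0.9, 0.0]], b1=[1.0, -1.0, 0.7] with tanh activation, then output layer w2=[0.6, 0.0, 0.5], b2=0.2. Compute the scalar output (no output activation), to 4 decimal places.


z1[0] = (-0.8)·(-2) + (-1.4)·(2) + (0.8)·(2) + 1.0 = 1.4
z1[1] = (0.9)·(-2) + (1.0)·(2) + (0.3)·(2) - 1.0 = -0.2
z1[2] = (1.1)·(-2) + (-0.9)·(2) + (0.0)·(2) + 0.7 = -3.3
h = tanh(z1) = [0.8854, -0.1974, -0.9973]
output = (0.6)·(0.8854) + (0.0)·(-0.1974) + (0.5)·(-0.9973) + 0.2 = 0.2326

0.2326


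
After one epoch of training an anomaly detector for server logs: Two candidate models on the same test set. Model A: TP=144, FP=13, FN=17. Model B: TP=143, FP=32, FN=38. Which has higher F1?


Model A: P=144/157=0.9172, R=144/161=0.8944, F1=2PR/(P+R)=2TP/(2TP+FP+FN)=288/318=0.9057
Model B: P=143/175=0.8171, R=143/181=0.7901, F1=2PR/(P+R)=2TP/(2TP+FP+FN)=286/356=0.8034
0.9057 > 0.8034 → Model A

Model A


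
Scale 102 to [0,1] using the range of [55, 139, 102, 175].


min=55, max=175
(102-55)/(175-55) = 47/120 = 0.3917

0.3917


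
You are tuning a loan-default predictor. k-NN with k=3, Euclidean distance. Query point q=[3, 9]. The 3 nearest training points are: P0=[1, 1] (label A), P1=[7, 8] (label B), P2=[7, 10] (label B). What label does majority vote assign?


d(q,P0) = 8.2462  (label A)
d(q,P1) = 4.1231  (label B)
d(q,P2) = 4.1231  (label B)
Votes: A=1, B=2
Majority → B

B


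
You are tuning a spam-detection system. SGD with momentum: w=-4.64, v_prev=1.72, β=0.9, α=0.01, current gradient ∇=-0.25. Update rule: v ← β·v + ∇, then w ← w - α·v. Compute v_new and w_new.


v_new = 0.9·1.72 - 0.25 = 1.548 - 0.25 = 1.298
w_new = -4.64 - 0.01·1.298 = -4.64 - 0.01298 = -4.65298

v_new=1.298, w_new=-4.65298


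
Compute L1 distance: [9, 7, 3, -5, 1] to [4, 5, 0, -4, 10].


d = |9-4| + |7-5| + |3-0| + |-5+ 4| + |1-10|
  = 5 + 2 + 3 + 1 + 9
  = 20

20


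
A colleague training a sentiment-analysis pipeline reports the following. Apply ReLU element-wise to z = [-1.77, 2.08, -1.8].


ReLU(-1.77) = max(0, -1.77) = 0.0
ReLU(2.08) = max(0, 2.08) = 2.08
ReLU(-1.8) = max(0, -1.8) = 0.0
result = [0.0, 2.08, 0.0]

[0.0, 2.08, 0.0]


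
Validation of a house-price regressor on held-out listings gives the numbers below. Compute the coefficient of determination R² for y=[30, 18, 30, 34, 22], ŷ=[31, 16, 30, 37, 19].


ȳ = 26.8
SS_res = Σ(y-ŷ)² = 23
SS_tot = Σ(y-ȳ)² = 172.8
R² = 1 - SS_res/SS_tot = 1 - 0.1331 = 0.8669

0.8669


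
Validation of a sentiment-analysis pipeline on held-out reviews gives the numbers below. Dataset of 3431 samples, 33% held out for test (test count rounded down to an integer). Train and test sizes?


Test = ⌊3431·33/100⌋ = 1132
Train = 3431 - 1132 = 2299

Train: 2299, Test: 1132


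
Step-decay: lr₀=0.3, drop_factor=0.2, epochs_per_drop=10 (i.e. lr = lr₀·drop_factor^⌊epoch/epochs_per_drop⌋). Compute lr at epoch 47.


n_drops = ⌊47/10⌋ = 4
lr = 0.3·0.2^4 = 0.3·0.0016 = 0.00048

0.00048


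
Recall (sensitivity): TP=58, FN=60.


Recall = TP/(TP+FN)
= 58/(58+60)
= 58/118 = 49.15%

49.15%


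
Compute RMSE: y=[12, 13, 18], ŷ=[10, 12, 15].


MSE = 14/3 = 4.6667
RMSE = √(14/3) = 2.1602

2.1602


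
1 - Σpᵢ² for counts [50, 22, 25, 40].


Probabilities: [50/137, 22/137, 25/137, 40/137] ≈ [0.365, 0.1606, 0.1825, 0.292]
Σpᵢ² = (2500 + 484 + 625 + 1600)/137² = 5209/18769
Gini = 1 - Σpᵢ² = 1 - 5209/18769 = 0.7225

0.7225


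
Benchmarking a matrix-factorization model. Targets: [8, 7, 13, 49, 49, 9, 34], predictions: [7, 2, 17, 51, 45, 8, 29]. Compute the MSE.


Squared errors: (8-7)²=1, (7-2)²=25, (13-17)²=16, (49-51)²=4, (49-45)²=16, (9-8)²=1, (34-29)²=25
Sum = 88
MSE = 88/7 = 88/7

88/7


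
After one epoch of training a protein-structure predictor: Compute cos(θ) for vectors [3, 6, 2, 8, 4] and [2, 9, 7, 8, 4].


A·B = 3·2 + 6·9 + 2·7 + 8·8 + 4·4 = 154
‖A‖ = √129 = 11.3578, ‖B‖ = √214 = 14.6287
cos = 154/(√129·√214) = 154/√27606 = 0.9269

0.9269


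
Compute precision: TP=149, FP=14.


Precision = TP/(TP+FP)
= 149/(149+14)
= 149/163 = 91.41%

91.41%


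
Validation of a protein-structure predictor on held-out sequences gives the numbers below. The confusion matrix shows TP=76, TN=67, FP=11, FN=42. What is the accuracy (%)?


Accuracy = (TP+TN)/(TP+TN+FP+FN)
= (76+67)/(196)
= 143/196 = 72.96%

72.96%


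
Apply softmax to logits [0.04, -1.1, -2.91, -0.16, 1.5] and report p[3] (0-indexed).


Exponentials: e^0.04=1.0408, e^-1.1=0.3329, e^-2.91=0.0545, e^-0.16=0.8521, e^1.5=4.4817
Sum = 6.762
Softmax = [0.1539, 0.0492, 0.0081, 0.126, 0.6628]
p[3] = 0.8521/6.762 = 0.126

0.126


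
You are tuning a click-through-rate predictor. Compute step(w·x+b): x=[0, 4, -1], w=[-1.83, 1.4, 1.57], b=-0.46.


z = (0)·(-1.83) + (4)·(1.4) + (-1)·(1.57) - 0.46
  = 3.57
step(z) = 1 (z≥0)

1


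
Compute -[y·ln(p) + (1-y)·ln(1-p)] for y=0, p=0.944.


BCE = -[y·ln(p) + (1-y)·ln(1-p)]
= -0 - 1·ln(1-0.944)
= -ln(0.056) = 2.8824

2.8824


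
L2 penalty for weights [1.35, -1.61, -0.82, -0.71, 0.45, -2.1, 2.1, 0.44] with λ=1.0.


‖w‖₂² = (1.35)² + (-1.61)² + (-0.82)² + (-0.71)² + (0.45)² + (-2.1)² + (2.1)² + (0.44)²
     = 1.8225 + 2.5921 + 0.6724 + 0.5041 + 0.2025 + 4.41 + 4.41 + 0.1936
     = 14.8072
λ·‖w‖₂² = 1.0·14.8072 = 14.8072

14.8072


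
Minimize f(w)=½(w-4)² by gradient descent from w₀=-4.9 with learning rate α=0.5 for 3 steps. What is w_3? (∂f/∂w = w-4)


step 1: grad = -4.9-4 = -8.9; w = -4.9 - 0.5·(-8.9) = -0.45
step 2: grad = -0.45-4 = -4.45; w = -0.45 - 0.5·(-4.45) = 1.775
step 3: grad = 1.775-4 = -2.225; w = 1.775 - 0.5·(-2.225) = 2.8875

2.8875


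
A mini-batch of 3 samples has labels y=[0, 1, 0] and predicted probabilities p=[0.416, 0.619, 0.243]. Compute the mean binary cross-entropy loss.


L[0] = -ln(1-0.416) = -ln(0.584) = 0.5379
L[1] = -ln(0.619) = 0.4797
L[2] = -ln(1-0.243) = -ln(0.757) = 0.2784
mean = (0.5379 + 0.4797 + 0.2784)/3 = 0.432

0.432


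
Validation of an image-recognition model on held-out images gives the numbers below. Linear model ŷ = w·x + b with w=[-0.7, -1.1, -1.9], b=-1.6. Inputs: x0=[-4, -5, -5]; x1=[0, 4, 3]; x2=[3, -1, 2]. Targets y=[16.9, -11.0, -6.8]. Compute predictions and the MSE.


ŷ0 = (-0.7)·(-4) + (-1.1)·(-5) + (-1.9)·(-5) - 1.6 = 16.2
ŷ1 = (-0.7)·(0) + (-1.1)·(4) + (-1.9)·(3) - 1.6 = -11.7
ŷ2 = (-0.7)·(3) + (-1.1)·(-1) + (-1.9)·(2) - 1.6 = -6.4
errors² = [0.49, 0.49, 0.16]
MSE = 1.1400/3 = 0.38

0.38


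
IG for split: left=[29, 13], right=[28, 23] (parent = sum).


Parent = [57, 36], H_parent = 0.9629
H_left = 0.8926 (n=42), H_right = 0.9931 (n=51)
H_children = (42/93)·0.8926 + (51/93)·0.9931 = 0.9477
IG = 0.9629 - 0.9477 = 0.0152

0.0152


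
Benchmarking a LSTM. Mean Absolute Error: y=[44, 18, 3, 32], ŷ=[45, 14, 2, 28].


Absolute errors: |44-45|=1, |18-14|=4, |3-2|=1, |32-28|=4
Sum = 10
MAE = 10/4 = 5/2

5/2


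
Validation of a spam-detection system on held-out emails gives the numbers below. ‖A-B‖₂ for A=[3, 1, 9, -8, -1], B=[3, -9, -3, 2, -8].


d = √((3-3)² + (1+ 9)² + (9+ 3)² + (-8-2)² + (-1+ 8)²)
  = √(0 + 100 + 144 + 100 + 49)
  = √393 = 19.8242

19.8242


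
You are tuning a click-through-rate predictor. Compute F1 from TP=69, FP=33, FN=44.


Precision = 69/102 = 0.6765
Recall = 69/113 = 0.6106
F1 = 2·P·R/(P+R) = 2·TP/(2·TP+FP+FN) = 138/(138+33+44) = 138/215 = 0.6419

0.6419


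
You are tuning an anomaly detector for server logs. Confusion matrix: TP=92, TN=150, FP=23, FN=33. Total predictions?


Total = TP + TN + FP + FN
= 92 + 150 + 23 + 33
= 298
(Predicted positive: 115, predicted negative: 183)

298


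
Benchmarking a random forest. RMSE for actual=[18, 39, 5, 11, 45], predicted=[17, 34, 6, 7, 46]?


MSE = 44/5 = 8.8
RMSE = √(44/5) = 2.9665

2.9665


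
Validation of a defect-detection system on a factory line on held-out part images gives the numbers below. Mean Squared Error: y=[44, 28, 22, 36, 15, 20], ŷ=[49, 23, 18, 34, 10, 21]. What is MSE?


Squared errors: (44-49)²=25, (28-23)²=25, (22-18)²=16, (36-34)²=4, (15-10)²=25, (20-21)²=1
Sum = 96
MSE = 96/6 = 16

16


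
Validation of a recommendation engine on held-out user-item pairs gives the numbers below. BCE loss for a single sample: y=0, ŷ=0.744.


BCE = -[y·ln(p) + (1-y)·ln(1-p)]
= -0 - 1·ln(1-0.744)
= -ln(0.256) = 1.3626

1.3626


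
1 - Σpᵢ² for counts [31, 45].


Probabilities: [31/76, 45/76] ≈ [0.4079, 0.5921]
Σpᵢ² = (961 + 2025)/76² = 2986/5776
Gini = 1 - Σpᵢ² = 1 - 2986/5776 = 0.483

0.483


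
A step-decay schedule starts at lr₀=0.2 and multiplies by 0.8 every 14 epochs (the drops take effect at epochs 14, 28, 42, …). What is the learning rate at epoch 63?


n_drops = ⌊63/14⌋ = 4
lr = 0.2·0.8^4 = 0.2·0.4096 = 0.08192

0.08192


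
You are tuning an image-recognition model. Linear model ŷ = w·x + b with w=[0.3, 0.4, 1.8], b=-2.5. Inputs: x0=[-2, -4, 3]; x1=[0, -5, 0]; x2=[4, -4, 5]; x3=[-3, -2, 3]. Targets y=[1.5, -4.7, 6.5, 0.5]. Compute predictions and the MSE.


ŷ0 = (0.3)·(-2) + (0.4)·(-4) + (1.8)·(3) - 2.5 = 0.7
ŷ1 = (0.3)·(0) + (0.4)·(-5) + (1.8)·(0) - 2.5 = -4.5
ŷ2 = (0.3)·(4) + (0.4)·(-4) + (1.8)·(5) - 2.5 = 6.1
ŷ3 = (0.3)·(-3) + (0.4)·(-2) + (1.8)·(3) - 2.5 = 1.2
errors² = [0.64, 0.04, 0.16, 0.49]
MSE = 1.3300/4 = 0.3325

0.3325


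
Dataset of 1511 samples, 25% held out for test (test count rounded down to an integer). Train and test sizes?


Test = ⌊1511·25/100⌋ = 377
Train = 1511 - 377 = 1134

Train: 1134, Test: 377


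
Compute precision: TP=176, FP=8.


Precision = TP/(TP+FP)
= 176/(176+8)
= 176/184 = 95.65%

95.65%


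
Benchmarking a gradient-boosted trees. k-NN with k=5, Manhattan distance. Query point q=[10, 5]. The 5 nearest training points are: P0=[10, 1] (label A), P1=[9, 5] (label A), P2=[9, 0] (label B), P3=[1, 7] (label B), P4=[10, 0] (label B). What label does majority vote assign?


d(q,P0) = 4  (label A)
d(q,P1) = 1  (label A)
d(q,P2) = 6  (label B)
d(q,P3) = 11  (label B)
d(q,P4) = 5  (label B)
Votes: A=2, B=3
Majority → B

B


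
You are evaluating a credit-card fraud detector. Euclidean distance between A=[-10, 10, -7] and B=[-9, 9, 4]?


d = √((-10+ 9)² + (10-9)² + (-7-4)²)
  = √(1 + 1 + 121)
  = √123 = 11.0905

11.0905


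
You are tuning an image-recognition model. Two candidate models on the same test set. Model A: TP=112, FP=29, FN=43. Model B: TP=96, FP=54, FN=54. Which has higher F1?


Model A: P=112/141=0.7943, R=112/155=0.7226, F1=2PR/(P+R)=2TP/(2TP+FP+FN)=224/296=0.7568
Model B: P=96/150=0.64, R=96/150=0.64, F1=2PR/(P+R)=2TP/(2TP+FP+FN)=192/300=0.64
0.7568 > 0.64 → Model A

Model A


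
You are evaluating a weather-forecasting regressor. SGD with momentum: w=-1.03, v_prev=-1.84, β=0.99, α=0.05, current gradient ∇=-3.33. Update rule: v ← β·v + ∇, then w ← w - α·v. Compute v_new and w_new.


v_new = 0.99·-1.84 - 3.33 = -1.8216 - 3.33 = -5.1516
w_new = -1.03 - 0.05·-5.1516 = -1.03 + 0.25758 = -0.77242

v_new=-5.1516, w_new=-0.77242


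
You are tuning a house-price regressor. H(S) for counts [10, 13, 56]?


Probabilities: [10/79, 13/79, 56/79] ≈ [0.1266, 0.1646, 0.7089]
H = -((10/79)·log₂(10/79) + (13/79)·log₂(13/79) + (56/79)·log₂(56/79))
  = 1.1577 bits

1.1577 bits


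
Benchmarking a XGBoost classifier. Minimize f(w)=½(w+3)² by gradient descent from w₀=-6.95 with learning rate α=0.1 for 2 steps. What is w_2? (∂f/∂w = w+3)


step 1: grad = -6.95+3 = -3.95; w = -6.95 - 0.1·(-3.95) = -6.555
step 2: grad = -6.555+3 = -3.555; w = -6.555 - 0.1·(-3.555) = -6.1995

-6.1995


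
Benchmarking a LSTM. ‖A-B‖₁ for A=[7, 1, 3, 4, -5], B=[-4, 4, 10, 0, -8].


d = |7+ 4| + |1-4| + |3-10| + |4-0| + |-5+ 8|
  = 11 + 3 + 7 + 4 + 3
  = 28

28


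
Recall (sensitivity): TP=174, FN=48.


Recall = TP/(TP+FN)
= 174/(174+48)
= 174/222 = 78.38%

78.38%


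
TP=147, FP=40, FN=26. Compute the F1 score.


Precision = 147/187 = 0.7861
Recall = 147/173 = 0.8497
F1 = 2·P·R/(P+R) = 2·TP/(2·TP+FP+FN) = 294/(294+40+26) = 294/360 = 0.8167

0.8167


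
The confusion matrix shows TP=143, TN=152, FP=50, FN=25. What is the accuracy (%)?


Accuracy = (TP+TN)/(TP+TN+FP+FN)
= (143+152)/(370)
= 295/370 = 79.73%

79.73%


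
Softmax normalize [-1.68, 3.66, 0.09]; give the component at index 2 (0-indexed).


Exponentials: e^-1.68=0.1864, e^3.66=38.8613, e^0.09=1.0942
Sum = 40.1419
Softmax = [0.0046, 0.9681, 0.0273]
p[2] = 1.0942/40.1419 = 0.0273

0.0273
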